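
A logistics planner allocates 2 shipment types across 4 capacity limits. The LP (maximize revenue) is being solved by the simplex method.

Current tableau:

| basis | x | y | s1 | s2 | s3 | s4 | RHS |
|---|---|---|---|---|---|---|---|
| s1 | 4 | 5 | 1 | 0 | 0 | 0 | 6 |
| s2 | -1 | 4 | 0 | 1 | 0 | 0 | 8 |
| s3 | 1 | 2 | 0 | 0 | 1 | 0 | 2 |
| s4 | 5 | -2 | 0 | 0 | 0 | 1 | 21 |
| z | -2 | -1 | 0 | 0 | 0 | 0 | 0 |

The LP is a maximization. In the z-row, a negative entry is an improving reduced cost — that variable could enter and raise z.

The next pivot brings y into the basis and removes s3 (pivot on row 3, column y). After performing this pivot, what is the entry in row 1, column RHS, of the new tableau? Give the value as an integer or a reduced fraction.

Pivot element is row 3, column y: 2.
Normalize row 3: new (row 3, RHS) = 2/2 = 1.
row 1 ← row 1 − 5·(new row 3): 6 − 5·1 = 1.

1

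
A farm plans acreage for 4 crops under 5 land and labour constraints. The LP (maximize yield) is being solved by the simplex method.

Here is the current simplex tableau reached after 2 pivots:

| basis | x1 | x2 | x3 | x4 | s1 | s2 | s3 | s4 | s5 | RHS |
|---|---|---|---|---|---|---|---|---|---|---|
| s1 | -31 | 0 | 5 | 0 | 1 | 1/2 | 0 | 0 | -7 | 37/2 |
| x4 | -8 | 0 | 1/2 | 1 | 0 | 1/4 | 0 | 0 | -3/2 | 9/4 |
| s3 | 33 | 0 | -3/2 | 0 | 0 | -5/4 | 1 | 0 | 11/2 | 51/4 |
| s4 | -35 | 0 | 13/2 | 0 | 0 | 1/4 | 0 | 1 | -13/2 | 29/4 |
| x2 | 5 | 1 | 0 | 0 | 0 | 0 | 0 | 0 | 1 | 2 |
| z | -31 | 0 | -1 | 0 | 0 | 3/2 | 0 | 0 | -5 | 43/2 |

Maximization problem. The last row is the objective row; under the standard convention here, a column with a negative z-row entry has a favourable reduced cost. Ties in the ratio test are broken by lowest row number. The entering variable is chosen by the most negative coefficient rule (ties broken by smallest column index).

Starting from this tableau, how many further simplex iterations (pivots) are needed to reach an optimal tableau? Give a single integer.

pivot: x1 in, s3 out → z = 1473/44
pivot: x3 in, x2 out → z = 171/5
pivot: s3 in, s4 out → z = 2416/65
No improving column remains; optimal.

3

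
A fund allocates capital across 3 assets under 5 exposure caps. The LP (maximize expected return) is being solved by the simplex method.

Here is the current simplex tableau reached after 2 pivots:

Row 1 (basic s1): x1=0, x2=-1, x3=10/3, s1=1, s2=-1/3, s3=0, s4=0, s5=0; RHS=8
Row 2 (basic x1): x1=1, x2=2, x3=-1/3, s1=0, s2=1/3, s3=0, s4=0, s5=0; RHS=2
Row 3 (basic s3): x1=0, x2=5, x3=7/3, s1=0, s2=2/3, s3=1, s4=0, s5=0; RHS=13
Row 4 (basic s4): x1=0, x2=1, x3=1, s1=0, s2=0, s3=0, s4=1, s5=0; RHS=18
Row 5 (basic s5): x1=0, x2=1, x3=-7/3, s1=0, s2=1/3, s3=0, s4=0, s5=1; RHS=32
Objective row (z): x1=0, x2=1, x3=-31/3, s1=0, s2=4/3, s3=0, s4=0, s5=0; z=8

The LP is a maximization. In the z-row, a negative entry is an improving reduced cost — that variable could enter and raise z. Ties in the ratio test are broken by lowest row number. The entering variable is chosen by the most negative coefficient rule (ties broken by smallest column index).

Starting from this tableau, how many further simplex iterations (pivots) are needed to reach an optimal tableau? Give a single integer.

2

pivot: x3 in, s1 out → z = 164/5
pivot: x2 in, s3 out → z = 675/19
No improving column remains; optimal.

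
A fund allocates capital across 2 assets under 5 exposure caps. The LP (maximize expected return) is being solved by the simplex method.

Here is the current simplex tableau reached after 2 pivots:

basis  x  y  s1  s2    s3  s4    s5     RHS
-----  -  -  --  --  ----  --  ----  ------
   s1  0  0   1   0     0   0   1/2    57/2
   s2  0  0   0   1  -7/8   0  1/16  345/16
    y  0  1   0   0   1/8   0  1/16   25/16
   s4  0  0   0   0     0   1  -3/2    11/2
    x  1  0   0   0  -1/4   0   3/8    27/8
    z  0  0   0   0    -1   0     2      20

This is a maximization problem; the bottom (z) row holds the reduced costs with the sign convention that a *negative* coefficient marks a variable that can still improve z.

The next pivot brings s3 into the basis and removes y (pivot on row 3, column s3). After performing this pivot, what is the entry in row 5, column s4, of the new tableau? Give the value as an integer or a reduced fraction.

Pivot element is row 3, column s3: 1/8.
Normalize row 3: new (row 3, s4) = 0/(1/8) = 0.
row 5 ← row 5 − (-1/4)·(new row 3): 0 − (-1/4)·0 = 0.

0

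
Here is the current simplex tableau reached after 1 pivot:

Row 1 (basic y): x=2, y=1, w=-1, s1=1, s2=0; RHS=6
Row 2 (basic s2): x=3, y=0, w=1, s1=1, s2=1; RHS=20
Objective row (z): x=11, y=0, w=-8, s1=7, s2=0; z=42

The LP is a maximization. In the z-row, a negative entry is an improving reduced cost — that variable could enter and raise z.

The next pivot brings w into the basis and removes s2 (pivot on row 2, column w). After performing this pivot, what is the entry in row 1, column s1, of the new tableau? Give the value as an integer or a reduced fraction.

Pivot element is row 2, column w: 1.
Normalize row 2: new (row 2, s1) = 1/1 = 1.
row 1 ← row 1 − (-1)·(new row 2): 1 − (-1)·1 = 2.

2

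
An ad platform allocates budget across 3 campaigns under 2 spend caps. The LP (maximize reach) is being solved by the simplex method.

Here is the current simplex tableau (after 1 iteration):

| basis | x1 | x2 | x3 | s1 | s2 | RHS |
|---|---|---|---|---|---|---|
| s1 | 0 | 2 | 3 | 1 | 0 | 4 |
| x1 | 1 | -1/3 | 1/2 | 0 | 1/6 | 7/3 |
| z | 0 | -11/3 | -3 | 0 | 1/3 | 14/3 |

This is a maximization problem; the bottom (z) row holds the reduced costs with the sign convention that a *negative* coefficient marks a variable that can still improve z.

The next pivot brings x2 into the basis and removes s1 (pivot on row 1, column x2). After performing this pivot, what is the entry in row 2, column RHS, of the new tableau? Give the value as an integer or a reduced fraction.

3

Pivot element is row 1, column x2: 2.
Normalize row 1: new (row 1, RHS) = 4/2 = 2.
row 2 ← row 2 − (-1/3)·(new row 1): 7/3 − (-1/3)·2 = 3.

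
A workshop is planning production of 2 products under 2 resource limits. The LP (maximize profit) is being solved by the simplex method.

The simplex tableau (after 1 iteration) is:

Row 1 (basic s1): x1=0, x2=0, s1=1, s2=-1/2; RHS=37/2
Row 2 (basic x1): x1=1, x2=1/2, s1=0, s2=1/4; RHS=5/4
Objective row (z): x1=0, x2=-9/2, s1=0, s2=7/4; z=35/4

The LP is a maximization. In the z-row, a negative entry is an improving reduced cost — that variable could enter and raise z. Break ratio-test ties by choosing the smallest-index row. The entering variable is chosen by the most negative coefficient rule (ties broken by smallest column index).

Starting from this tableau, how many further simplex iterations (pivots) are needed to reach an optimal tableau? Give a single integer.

1

pivot: x2 in, x1 out → z = 20
No improving column remains; optimal.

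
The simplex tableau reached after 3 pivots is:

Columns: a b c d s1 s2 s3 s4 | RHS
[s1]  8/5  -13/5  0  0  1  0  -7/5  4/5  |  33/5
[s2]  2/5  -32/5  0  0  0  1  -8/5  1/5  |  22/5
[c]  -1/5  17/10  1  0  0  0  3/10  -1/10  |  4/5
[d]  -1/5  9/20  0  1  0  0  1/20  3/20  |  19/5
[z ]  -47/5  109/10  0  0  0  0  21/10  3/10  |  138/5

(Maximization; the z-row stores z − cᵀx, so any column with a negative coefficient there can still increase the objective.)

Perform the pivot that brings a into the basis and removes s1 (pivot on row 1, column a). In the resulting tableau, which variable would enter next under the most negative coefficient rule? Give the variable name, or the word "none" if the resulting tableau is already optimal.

Pivot element 8/5. New z-row = old z-row − (-47/5)·(row 1/(8/5)).
Updated z-row coefficients: a: 0, b: -35/8, c: 0, d: 0, s1: 47/8, s2: 0, s3: -49/8, s4: 5.
The most negative is -49/8 in column s3, so s3 would enter next.

s3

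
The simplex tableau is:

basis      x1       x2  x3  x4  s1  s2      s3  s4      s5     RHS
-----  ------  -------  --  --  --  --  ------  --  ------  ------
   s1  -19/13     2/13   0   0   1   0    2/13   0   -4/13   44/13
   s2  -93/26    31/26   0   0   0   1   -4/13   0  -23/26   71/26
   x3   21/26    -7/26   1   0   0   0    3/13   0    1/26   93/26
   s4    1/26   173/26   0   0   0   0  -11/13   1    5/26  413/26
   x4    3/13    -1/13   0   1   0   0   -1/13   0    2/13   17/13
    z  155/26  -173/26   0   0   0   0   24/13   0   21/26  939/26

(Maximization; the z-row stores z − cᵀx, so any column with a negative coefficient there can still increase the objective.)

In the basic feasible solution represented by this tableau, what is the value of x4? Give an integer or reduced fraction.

x4 is basic (row 5); its value is the RHS of that row: 17/13.

17/13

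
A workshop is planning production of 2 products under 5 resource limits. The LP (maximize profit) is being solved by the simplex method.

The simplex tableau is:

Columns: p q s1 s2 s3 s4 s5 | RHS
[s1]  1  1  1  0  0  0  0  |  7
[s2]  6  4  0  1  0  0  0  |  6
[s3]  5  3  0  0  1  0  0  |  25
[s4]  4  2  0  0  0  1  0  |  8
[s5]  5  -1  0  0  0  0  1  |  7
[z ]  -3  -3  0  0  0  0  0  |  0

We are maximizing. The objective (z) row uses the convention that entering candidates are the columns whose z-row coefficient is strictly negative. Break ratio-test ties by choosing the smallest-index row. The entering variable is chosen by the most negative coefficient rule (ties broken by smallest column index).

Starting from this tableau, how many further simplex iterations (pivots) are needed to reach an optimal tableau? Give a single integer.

2

pivot: p in, s2 out → z = 3
pivot: q in, p out → z = 9/2
No improving column remains; optimal.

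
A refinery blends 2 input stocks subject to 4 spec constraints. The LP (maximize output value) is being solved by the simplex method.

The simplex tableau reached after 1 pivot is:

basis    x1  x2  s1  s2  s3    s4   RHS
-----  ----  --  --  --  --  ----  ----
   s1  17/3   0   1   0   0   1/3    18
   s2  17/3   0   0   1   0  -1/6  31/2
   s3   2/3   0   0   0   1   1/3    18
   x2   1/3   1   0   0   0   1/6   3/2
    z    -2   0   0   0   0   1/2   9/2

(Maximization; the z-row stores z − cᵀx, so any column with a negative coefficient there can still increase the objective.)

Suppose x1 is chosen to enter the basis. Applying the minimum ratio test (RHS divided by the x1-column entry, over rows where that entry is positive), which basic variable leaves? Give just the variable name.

s2

Ratios: row 1 (s1): 18/(17/3) = 54/17; row 2 (s2): (31/2)/(17/3) = 93/34; row 3 (s3): 18/(2/3) = 27; row 4 (x2): (3/2)/(1/3) = 9/2.
Minimum ratio 93/34 is in the s2 row, so s2 leaves.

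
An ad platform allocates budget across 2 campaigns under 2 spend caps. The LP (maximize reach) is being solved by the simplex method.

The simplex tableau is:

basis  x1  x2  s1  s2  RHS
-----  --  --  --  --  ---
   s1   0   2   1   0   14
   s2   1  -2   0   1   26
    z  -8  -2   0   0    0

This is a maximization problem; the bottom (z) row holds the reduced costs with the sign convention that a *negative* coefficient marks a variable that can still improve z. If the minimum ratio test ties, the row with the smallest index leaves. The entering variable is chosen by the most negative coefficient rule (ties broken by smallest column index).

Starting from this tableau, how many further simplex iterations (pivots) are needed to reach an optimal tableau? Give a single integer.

pivot: x1 in, s2 out → z = 208
pivot: x2 in, s1 out → z = 334
No improving column remains; optimal.

2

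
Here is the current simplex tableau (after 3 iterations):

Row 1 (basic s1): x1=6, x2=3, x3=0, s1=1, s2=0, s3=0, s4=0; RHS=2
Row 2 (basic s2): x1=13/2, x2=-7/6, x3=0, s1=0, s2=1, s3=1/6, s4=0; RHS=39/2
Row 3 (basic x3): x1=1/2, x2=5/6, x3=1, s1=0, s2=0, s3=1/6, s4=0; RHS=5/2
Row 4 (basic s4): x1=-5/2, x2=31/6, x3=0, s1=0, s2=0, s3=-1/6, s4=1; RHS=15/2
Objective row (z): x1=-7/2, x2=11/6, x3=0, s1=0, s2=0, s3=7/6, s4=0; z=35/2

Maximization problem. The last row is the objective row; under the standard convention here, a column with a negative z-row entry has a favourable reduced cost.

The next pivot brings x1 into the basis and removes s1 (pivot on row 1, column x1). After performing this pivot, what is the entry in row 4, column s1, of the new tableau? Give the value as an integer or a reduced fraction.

Pivot element is row 1, column x1: 6.
Normalize row 1: new (row 1, s1) = 1/6 = 1/6.
row 4 ← row 4 − (-5/2)·(new row 1): 0 − (-5/2)·(1/6) = 5/12.

5/12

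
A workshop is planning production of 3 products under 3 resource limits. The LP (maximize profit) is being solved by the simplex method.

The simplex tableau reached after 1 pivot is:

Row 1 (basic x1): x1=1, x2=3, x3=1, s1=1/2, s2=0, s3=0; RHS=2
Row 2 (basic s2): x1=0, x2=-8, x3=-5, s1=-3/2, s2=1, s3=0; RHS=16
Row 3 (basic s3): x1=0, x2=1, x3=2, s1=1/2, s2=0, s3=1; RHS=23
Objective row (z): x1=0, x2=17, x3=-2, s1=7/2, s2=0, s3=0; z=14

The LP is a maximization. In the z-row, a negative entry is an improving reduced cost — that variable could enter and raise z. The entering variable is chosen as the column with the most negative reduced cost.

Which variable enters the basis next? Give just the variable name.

Objective-row coefficients: x1: 0, x2: 17, x3: -2, s1: 7/2, s2: 0, s3: 0.
The most negative is -2 in column x3, so x3 enters.

x3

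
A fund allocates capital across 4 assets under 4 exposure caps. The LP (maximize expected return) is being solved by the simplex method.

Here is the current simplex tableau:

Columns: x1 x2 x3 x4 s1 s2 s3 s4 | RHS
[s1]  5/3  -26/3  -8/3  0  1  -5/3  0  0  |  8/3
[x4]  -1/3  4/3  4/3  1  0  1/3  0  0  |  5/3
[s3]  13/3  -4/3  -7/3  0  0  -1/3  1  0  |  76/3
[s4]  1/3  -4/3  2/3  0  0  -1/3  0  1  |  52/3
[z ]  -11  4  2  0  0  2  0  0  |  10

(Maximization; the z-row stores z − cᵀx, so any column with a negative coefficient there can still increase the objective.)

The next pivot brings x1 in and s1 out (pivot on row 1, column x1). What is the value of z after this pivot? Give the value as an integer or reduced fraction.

138/5

Minimum ratio for x1: (8/3)/(5/3) = 8/5.
z changes by −(z-row coeff of x1)·ratio = −(-11)·(8/5) = 88/5.
New z = 10 + (88/5) = 138/5.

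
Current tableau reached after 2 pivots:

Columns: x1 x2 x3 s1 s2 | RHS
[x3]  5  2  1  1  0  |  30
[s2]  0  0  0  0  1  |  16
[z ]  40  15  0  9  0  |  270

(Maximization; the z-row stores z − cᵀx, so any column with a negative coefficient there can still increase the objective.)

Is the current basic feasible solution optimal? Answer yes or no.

yes

No objective-row coefficient is strictly negative, so no entering variable exists; the tableau is optimal.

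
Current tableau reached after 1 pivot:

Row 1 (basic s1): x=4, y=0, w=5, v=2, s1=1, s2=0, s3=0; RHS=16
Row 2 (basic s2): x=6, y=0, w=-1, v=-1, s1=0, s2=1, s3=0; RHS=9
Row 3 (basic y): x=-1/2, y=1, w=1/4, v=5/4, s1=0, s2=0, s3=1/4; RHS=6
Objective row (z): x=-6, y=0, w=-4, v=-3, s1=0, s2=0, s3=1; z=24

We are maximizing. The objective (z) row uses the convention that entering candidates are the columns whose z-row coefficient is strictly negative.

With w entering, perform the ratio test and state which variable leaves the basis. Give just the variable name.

Ratios: row 1 (s1): 16/5 = 16/5; row 2 (s2): entry -1 ≤ 0, skip; row 3 (y): 6/(1/4) = 24.
Minimum ratio 16/5 is in the s1 row, so s1 leaves.

s1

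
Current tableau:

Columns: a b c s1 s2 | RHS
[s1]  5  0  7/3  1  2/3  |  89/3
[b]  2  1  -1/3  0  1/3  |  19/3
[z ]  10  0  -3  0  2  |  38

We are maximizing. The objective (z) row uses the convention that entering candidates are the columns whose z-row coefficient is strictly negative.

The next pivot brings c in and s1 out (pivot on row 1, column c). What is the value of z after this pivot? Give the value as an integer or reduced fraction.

533/7

Minimum ratio for c: (89/3)/(7/3) = 89/7.
z changes by −(z-row coeff of c)·ratio = −(-3)·(89/7) = 267/7.
New z = 38 + (267/7) = 533/7.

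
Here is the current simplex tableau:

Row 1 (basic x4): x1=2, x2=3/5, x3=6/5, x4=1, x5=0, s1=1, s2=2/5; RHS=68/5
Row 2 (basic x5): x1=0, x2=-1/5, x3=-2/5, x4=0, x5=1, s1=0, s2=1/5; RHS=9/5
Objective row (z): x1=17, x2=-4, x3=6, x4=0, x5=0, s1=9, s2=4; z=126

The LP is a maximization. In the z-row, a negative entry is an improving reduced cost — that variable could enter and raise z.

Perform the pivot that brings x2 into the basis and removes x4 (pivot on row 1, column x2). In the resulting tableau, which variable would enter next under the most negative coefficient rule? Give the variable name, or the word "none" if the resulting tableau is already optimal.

none

Pivot element 3/5. New z-row = old z-row − (-4)·(row 1/(3/5)).
Updated z-row coefficients: x1: 91/3, x2: 0, x3: 14, x4: 20/3, x5: 0, s1: 47/3, s2: 20/3.
No coefficient is strictly negative; the tableau after this pivot is optimal.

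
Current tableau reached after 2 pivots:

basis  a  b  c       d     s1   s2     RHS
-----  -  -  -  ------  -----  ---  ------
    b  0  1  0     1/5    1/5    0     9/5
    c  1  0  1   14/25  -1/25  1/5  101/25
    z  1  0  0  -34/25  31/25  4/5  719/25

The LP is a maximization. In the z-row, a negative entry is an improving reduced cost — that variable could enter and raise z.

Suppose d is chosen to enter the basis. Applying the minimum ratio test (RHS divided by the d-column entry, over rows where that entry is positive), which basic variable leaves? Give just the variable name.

Ratios: row 1 (b): (9/5)/(1/5) = 9; row 2 (c): (101/25)/(14/25) = 101/14.
Minimum ratio 101/14 is in the c row, so c leaves.

c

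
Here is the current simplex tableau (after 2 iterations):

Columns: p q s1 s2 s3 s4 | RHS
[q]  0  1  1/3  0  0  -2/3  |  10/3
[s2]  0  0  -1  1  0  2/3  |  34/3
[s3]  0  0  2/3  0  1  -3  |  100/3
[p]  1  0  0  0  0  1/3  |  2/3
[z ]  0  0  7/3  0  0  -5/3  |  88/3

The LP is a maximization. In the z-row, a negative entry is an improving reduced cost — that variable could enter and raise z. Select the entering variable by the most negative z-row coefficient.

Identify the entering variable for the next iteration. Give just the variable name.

s4

Objective-row coefficients: p: 0, q: 0, s1: 7/3, s2: 0, s3: 0, s4: -5/3.
The most negative is -5/3 in column s4, so s4 enters.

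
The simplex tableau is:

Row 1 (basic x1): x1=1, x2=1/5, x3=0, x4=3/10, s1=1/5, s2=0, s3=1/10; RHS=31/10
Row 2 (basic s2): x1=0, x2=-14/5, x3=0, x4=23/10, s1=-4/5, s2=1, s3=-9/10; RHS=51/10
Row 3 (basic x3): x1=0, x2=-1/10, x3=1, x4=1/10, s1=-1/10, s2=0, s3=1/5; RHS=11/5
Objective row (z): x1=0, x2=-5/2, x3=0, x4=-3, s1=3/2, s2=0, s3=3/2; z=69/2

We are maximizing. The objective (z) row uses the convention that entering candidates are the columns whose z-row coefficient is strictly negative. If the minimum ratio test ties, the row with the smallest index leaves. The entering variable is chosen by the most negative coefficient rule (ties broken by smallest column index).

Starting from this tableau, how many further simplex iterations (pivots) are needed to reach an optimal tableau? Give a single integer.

3

pivot: x4 in, s2 out → z = 1893/46
pivot: x2 in, x1 out → z = 1759/26
pivot: s2 in, x4 out → z = 293/4
No improving column remains; optimal.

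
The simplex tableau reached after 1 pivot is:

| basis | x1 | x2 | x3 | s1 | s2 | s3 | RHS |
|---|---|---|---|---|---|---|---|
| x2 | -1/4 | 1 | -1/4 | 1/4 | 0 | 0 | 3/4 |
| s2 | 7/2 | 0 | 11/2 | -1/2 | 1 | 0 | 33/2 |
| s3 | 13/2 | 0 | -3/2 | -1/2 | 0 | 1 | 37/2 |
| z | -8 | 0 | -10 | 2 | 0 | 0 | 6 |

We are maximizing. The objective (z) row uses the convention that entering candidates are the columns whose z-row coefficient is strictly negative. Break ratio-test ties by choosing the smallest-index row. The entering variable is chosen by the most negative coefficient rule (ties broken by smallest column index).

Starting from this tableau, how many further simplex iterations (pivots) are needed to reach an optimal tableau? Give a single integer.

pivot: x3 in, s2 out → z = 36
pivot: x1 in, s3 out → z = 1683/41
No improving column remains; optimal.

2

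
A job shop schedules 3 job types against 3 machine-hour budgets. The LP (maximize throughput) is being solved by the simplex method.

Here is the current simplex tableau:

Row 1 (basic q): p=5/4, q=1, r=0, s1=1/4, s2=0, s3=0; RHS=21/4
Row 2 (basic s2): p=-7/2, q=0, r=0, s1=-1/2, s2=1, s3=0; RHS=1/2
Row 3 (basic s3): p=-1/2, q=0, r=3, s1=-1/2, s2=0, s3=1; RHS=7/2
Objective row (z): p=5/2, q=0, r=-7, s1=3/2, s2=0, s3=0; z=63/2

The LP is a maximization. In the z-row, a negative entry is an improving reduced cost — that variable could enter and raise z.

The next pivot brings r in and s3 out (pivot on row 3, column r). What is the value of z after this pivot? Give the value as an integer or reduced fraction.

119/3

Minimum ratio for r: (7/2)/3 = 7/6.
z changes by −(z-row coeff of r)·ratio = −(-7)·(7/6) = 49/6.
New z = 63/2 + (49/6) = 119/3.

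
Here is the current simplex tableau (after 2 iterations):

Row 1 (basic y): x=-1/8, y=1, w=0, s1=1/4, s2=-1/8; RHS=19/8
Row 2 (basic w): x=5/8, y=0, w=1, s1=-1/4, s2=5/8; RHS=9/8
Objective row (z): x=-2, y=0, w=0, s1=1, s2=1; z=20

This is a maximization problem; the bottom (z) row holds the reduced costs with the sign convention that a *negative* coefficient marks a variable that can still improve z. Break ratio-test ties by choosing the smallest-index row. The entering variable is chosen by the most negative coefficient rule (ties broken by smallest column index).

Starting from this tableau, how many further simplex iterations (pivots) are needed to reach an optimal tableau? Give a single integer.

pivot: x in, w out → z = 118/5
No improving column remains; optimal.

1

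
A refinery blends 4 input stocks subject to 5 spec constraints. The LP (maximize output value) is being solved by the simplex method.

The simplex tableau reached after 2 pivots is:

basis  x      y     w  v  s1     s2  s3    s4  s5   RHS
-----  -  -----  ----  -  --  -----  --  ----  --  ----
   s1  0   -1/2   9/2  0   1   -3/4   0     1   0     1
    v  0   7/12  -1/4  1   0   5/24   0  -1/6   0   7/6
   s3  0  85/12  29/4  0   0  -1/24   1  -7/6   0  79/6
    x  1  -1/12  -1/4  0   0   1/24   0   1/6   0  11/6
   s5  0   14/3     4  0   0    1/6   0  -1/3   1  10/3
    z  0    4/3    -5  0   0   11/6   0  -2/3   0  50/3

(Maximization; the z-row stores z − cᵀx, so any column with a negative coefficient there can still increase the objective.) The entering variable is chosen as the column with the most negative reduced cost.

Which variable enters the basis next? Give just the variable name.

Objective-row coefficients: x: 0, y: 4/3, w: -5, v: 0, s1: 0, s2: 11/6, s3: 0, s4: -2/3, s5: 0.
The most negative is -5 in column w, so w enters.

w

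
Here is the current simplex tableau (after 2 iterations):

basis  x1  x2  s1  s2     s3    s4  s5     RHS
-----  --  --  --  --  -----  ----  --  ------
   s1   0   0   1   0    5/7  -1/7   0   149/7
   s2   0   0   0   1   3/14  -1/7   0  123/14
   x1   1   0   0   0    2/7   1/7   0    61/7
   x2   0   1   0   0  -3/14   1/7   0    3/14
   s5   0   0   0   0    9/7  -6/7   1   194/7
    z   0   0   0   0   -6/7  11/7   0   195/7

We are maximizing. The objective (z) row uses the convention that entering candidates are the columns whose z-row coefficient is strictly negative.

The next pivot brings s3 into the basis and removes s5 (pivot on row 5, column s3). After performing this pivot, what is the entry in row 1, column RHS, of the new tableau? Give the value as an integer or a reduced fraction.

53/9

Pivot element is row 5, column s3: 9/7.
Normalize row 5: new (row 5, RHS) = (194/7)/(9/7) = 194/9.
row 1 ← row 1 − (5/7)·(new row 5): 149/7 − (5/7)·(194/9) = 53/9.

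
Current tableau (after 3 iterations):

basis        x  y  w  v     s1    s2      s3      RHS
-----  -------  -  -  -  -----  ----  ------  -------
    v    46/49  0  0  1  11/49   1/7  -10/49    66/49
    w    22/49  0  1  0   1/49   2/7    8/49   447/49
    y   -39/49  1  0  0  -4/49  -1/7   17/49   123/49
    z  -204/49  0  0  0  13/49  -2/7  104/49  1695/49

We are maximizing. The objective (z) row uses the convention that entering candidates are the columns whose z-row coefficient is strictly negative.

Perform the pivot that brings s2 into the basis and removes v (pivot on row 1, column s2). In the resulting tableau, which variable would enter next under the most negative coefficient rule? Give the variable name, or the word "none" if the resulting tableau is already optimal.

x

Pivot element 1/7. New z-row = old z-row − (-2/7)·(row 1/(1/7)).
Updated z-row coefficients: x: -16/7, y: 0, w: 0, v: 2, s1: 5/7, s2: 0, s3: 12/7.
The most negative is -16/7 in column x, so x would enter next.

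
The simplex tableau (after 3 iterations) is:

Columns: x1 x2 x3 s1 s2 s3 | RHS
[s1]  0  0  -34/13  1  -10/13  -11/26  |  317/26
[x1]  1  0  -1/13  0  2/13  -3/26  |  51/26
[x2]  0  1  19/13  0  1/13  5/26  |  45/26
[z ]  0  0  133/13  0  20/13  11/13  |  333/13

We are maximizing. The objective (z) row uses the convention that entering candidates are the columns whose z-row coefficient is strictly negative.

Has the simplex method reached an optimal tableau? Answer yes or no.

yes

No objective-row coefficient is strictly negative, so no entering variable exists; the tableau is optimal.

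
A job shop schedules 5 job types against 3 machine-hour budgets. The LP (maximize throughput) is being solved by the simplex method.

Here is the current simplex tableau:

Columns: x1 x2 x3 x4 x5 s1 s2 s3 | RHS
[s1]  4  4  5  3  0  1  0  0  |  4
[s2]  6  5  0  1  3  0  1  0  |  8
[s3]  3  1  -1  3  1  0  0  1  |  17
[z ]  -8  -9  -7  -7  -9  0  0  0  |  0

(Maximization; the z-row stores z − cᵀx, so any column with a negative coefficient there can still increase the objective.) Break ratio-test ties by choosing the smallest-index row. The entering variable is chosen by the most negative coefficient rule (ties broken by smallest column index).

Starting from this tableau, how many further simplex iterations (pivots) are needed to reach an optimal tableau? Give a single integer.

3

pivot: x2 in, s1 out → z = 9
pivot: x5 in, s2 out → z = 18
pivot: x3 in, x2 out → z = 148/5
No improving column remains; optimal.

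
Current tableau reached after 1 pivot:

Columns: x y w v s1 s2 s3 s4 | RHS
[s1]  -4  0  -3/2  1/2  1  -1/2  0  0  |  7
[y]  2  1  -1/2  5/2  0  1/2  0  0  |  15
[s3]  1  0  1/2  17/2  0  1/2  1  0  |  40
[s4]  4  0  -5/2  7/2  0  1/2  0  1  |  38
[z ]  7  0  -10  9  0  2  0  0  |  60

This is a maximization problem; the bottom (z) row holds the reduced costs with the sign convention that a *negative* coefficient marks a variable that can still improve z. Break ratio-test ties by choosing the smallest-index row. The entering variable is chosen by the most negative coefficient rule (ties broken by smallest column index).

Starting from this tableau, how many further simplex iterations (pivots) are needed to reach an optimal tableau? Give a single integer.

1

pivot: w in, s3 out → z = 860
No improving column remains; optimal.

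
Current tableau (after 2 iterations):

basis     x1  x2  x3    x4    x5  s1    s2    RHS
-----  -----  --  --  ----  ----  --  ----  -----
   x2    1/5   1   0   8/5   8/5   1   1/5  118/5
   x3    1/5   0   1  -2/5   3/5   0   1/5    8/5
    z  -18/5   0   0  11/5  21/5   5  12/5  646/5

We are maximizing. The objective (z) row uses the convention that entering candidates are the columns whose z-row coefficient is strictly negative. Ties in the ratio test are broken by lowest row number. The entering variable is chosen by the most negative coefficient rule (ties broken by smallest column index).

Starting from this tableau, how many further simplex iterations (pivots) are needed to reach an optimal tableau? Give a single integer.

pivot: x1 in, x3 out → z = 158
pivot: x4 in, x2 out → z = 213
No improving column remains; optimal.

2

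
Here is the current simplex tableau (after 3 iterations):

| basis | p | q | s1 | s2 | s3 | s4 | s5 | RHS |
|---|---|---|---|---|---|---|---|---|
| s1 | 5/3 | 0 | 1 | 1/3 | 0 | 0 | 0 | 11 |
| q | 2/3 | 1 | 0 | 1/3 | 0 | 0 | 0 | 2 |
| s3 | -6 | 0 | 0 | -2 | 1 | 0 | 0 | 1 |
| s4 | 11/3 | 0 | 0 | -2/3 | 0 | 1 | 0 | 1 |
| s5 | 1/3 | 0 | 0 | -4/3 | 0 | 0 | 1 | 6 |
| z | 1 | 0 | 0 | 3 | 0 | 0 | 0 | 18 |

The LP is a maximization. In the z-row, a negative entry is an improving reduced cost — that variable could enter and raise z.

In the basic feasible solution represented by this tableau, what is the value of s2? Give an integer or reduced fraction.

s2 is nonbasic (not in the basis column), so its value in the current BFS is 0.

0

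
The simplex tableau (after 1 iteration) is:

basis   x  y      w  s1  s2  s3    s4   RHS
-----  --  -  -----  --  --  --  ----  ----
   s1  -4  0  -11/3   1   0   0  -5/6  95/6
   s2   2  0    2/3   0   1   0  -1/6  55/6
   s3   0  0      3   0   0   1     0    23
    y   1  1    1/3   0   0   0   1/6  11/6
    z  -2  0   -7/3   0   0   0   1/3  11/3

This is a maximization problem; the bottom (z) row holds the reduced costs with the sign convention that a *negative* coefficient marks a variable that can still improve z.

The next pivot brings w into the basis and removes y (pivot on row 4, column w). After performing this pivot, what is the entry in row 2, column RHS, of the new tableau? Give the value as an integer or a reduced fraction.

11/2

Pivot element is row 4, column w: 1/3.
Normalize row 4: new (row 4, RHS) = (11/6)/(1/3) = 11/2.
row 2 ← row 2 − (2/3)·(new row 4): 55/6 − (2/3)·(11/2) = 11/2.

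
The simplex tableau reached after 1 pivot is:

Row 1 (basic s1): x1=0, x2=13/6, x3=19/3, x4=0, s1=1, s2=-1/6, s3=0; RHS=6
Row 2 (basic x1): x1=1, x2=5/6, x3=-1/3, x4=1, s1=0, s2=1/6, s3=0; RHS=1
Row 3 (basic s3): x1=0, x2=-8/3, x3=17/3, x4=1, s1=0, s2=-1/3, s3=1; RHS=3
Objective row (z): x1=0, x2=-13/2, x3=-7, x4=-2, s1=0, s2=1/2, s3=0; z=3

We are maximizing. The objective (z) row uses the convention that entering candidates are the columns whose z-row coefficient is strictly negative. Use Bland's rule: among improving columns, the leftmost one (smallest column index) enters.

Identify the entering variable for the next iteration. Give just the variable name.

x2

Objective-row coefficients: x1: 0, x2: -13/2, x3: -7, x4: -2, s1: 0, s2: 1/2, s3: 0.
Improving columns: x2, x3, x4. Bland's rule picks the smallest column index → x2.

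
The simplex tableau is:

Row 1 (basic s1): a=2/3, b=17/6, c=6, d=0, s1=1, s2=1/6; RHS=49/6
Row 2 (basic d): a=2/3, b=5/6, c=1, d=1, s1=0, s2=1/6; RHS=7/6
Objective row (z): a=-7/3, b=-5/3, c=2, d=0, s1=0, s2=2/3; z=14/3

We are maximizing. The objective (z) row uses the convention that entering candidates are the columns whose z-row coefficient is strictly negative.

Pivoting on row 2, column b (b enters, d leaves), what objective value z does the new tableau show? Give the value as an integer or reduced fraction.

Minimum ratio for b: (7/6)/(5/6) = 7/5.
z changes by −(z-row coeff of b)·ratio = −(-5/3)·(7/5) = 7/3.
New z = 14/3 + (7/3) = 7.

7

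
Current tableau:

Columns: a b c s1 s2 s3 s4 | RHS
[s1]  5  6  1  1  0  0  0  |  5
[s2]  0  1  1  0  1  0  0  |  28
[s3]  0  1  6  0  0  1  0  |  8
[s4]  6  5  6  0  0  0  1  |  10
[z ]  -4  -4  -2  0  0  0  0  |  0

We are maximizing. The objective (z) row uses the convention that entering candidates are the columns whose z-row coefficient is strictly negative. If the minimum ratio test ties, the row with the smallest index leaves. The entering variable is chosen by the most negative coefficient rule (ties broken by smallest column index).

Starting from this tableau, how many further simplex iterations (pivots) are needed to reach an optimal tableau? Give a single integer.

2

pivot: a in, s1 out → z = 4
pivot: c in, s4 out → z = 5
No improving column remains; optimal.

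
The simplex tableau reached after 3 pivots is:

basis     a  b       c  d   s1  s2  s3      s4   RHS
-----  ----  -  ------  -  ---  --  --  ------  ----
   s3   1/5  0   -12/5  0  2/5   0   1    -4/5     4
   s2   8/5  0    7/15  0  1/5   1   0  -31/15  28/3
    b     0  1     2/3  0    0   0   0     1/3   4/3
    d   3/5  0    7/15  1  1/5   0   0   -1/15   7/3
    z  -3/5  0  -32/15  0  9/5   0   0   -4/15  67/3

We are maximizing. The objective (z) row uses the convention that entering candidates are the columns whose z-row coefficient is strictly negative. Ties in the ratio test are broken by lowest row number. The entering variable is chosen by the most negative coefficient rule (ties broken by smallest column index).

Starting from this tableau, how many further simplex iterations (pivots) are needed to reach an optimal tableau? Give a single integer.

2

pivot: c in, b out → z = 133/5
pivot: a in, d out → z = 28
No improving column remains; optimal.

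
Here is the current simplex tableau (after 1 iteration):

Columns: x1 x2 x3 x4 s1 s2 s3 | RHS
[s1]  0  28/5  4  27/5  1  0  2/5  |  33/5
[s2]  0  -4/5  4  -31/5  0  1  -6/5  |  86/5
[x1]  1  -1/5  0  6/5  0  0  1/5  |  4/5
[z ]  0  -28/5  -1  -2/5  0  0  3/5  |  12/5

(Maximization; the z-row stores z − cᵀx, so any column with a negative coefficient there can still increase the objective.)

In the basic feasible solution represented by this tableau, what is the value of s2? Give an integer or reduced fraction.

s2 is basic (row 2); its value is the RHS of that row: 86/5.

86/5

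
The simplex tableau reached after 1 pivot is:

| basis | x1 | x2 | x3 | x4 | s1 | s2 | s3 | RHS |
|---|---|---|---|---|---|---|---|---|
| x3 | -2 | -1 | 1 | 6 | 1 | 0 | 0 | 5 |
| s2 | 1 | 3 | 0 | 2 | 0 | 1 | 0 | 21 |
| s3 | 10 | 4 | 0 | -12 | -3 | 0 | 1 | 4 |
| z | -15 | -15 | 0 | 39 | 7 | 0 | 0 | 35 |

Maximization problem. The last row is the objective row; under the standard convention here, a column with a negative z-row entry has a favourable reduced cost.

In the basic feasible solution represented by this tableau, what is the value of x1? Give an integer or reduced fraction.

0

x1 is nonbasic (not in the basis column), so its value in the current BFS is 0.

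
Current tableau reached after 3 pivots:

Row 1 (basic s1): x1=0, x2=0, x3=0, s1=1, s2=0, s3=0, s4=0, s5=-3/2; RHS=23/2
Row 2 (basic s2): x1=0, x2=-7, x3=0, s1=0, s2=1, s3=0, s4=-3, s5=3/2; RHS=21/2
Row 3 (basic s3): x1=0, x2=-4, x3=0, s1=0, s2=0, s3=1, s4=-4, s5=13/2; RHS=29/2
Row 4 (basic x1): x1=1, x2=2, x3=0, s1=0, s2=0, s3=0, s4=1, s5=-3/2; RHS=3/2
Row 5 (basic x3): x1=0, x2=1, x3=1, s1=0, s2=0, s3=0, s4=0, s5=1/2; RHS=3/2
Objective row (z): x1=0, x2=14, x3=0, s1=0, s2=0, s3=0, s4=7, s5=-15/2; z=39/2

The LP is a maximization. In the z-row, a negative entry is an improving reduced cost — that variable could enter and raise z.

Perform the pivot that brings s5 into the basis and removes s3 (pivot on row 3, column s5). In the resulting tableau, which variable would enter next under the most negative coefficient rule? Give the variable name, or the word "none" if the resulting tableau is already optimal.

none

Pivot element 13/2. New z-row = old z-row − (-15/2)·(row 3/(13/2)).
Updated z-row coefficients: x1: 0, x2: 122/13, x3: 0, s1: 0, s2: 0, s3: 15/13, s4: 31/13, s5: 0.
No coefficient is strictly negative; the tableau after this pivot is optimal.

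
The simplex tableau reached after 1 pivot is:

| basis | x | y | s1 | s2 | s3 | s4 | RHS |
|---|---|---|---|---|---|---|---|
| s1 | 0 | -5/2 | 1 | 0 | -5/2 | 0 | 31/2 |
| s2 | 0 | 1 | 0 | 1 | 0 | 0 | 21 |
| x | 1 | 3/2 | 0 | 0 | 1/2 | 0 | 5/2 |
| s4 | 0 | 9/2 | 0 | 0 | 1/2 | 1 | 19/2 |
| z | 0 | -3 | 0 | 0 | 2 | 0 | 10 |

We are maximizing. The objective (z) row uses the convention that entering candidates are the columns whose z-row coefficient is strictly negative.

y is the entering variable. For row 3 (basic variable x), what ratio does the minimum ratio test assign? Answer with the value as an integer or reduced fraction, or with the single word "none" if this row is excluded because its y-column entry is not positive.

5/3

Ratio = RHS / (y entry) = (5/2) / (3/2) = 5/3.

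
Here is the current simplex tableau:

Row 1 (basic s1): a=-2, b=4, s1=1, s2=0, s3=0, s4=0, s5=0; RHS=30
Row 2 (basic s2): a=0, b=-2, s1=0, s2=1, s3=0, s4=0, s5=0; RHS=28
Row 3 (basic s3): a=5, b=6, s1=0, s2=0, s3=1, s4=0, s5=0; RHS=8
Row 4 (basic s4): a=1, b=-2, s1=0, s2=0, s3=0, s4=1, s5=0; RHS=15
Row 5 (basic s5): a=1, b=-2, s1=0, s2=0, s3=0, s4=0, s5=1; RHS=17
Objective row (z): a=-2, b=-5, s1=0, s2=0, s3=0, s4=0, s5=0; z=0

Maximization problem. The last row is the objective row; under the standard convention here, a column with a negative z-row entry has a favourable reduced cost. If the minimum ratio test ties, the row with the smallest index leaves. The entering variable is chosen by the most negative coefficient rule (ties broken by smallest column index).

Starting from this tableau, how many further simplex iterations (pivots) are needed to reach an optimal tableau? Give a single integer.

1

pivot: b in, s3 out → z = 20/3
No improving column remains; optimal.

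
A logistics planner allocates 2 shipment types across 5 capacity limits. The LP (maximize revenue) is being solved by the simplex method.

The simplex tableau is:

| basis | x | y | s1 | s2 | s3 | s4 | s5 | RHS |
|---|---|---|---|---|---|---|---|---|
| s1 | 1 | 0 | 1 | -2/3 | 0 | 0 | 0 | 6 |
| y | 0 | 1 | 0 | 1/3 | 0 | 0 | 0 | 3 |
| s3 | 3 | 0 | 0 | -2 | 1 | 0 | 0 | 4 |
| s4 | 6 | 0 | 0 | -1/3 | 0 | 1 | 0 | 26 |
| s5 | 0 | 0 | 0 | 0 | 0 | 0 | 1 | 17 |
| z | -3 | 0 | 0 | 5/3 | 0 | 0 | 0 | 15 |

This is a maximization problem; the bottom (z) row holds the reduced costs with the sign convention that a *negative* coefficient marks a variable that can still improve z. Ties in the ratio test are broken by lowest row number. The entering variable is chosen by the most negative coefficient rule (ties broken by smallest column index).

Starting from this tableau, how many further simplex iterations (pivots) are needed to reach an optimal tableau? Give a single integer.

pivot: x in, s3 out → z = 19
pivot: s2 in, s4 out → z = 227/11
No improving column remains; optimal.

2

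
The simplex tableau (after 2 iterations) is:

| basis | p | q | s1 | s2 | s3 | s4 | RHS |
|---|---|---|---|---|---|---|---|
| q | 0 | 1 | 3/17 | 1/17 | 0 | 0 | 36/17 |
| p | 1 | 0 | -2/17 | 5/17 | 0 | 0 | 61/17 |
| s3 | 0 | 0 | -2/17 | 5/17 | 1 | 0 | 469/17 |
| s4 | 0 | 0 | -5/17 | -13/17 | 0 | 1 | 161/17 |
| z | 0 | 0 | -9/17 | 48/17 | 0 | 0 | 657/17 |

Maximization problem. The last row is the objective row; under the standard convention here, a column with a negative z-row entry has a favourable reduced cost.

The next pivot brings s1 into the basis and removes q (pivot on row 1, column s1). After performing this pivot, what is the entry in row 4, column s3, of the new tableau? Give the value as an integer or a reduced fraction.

0

Pivot element is row 1, column s1: 3/17.
Normalize row 1: new (row 1, s3) = 0/(3/17) = 0.
row 4 ← row 4 − (-5/17)·(new row 1): 0 − (-5/17)·0 = 0.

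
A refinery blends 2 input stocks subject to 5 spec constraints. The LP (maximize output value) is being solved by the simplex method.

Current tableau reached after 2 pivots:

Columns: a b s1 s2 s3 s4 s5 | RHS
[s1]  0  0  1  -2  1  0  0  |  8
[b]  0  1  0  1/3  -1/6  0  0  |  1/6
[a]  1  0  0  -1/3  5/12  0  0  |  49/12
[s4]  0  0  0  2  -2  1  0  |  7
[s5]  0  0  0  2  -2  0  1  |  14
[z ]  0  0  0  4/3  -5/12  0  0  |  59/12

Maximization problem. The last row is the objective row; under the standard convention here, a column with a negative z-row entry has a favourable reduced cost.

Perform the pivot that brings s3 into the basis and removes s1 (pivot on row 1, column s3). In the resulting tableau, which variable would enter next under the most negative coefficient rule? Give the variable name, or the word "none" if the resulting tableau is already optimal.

none

Pivot element 1. New z-row = old z-row − (-5/12)·(row 1/1).
Updated z-row coefficients: a: 0, b: 0, s1: 5/12, s2: 1/2, s3: 0, s4: 0, s5: 0.
No coefficient is strictly negative; the tableau after this pivot is optimal.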